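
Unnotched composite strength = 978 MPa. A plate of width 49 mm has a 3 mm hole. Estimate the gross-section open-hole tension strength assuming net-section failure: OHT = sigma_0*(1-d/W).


OHT = sigma_0*(1-d/W) = 978*(1-3/49) = 918.1 MPa

918.1 MPa


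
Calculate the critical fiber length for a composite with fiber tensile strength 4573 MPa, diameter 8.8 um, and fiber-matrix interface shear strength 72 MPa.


Lc = sigma_f * d / (2 * tau_i) = 4573 * 8.8 / (2 * 72) = 279.5 um

279.5 um


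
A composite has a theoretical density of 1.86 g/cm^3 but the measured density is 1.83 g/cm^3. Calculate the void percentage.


Void% = (rho_theo - rho_actual)/rho_theo * 100 = (1.86 - 1.83)/1.86 * 100 = 1.61%

1.61%


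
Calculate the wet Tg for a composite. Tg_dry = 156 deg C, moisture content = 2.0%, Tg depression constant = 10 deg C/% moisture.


Tg_wet = Tg_dry - k*moisture = 156 - 10*2.0 = 136.0 deg C

136.0 deg C


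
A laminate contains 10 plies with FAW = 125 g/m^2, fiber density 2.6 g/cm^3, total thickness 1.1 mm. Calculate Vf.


Vf = n * FAW / (rho_f * h * 1000) = 10 * 125 / (2.6 * 1.1 * 1000) = 0.4371

0.4371


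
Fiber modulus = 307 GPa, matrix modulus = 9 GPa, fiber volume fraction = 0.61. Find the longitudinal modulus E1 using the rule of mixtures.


E1 = Ef*Vf + Em*(1-Vf) = 307*0.61 + 9*0.39 = 190.78 GPa

190.78 GPa


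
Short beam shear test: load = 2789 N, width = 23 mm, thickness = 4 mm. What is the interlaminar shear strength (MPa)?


ILSS = 3F/(4bh) = 3*2789/(4*23*4) = 22.74 MPa

22.74 MPa


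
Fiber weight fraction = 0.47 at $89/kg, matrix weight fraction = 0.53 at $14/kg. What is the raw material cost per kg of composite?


Cost = cost_f*Wf + cost_m*Wm = 89*0.47 + 14*0.53 = $49.25/kg

$49.25/kg


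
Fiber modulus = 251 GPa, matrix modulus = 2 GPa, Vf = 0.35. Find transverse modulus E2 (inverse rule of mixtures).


1/E2 = Vf/Ef + (1-Vf)/Em = 0.35/251 + 0.65/2
E2 = 3.06 GPa

3.06 GPa


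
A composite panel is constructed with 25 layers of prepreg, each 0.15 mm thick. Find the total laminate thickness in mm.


h = n * t_ply = 25 * 0.15 = 3.75 mm

3.75 mm


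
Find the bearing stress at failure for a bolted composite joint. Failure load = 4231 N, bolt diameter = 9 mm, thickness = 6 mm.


sigma_br = F/(d*h) = 4231/(9*6) = 78.4 MPa

78.4 MPa


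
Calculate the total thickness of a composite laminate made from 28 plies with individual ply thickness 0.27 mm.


h = n * t_ply = 28 * 0.27 = 7.56 mm

7.56 mm


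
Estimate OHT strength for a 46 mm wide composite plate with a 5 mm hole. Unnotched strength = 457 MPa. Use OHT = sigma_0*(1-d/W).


OHT = sigma_0*(1-d/W) = 457*(1-5/46) = 407.3 MPa

407.3 MPa


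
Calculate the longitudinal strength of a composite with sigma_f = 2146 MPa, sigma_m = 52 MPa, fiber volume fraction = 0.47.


sigma_1 = sigma_f*Vf + sigma_m*(1-Vf) = 2146*0.47 + 52*0.53 = 1036.2 MPa

1036.2 MPa


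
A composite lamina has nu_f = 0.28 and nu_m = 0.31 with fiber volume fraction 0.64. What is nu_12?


nu_12 = nu_f*Vf + nu_m*(1-Vf) = 0.28*0.64 + 0.31*0.36 = 0.2908

0.2908


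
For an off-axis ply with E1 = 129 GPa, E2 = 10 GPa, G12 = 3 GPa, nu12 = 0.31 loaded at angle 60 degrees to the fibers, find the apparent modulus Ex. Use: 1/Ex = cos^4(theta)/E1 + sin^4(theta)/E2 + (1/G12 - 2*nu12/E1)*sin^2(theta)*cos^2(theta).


cos^4(60) = 0.0625, sin^4(60) = 0.5625, sin^2(60)*cos^2(60) = 0.1875
1/G12 - 2*nu12/E1 = 1/3 - 2*0.31/129 = 0.328527 GPa^-1
1/Ex = 0.0625/129 + 0.5625/10 + 0.328527*0.1875 = 0.1183333 GPa^-1
Ex = 8.45 GPa

8.45 GPa


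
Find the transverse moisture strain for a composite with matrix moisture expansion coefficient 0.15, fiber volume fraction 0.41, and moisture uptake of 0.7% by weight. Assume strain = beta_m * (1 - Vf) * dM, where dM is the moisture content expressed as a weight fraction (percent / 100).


dM = 0.7/100 = 0.007
strain = beta_m * (1-Vf) * dM = 0.15 * 0.59 * 0.007 = 0.0006195

0.0006195


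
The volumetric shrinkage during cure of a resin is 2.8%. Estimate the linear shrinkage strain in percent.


Linear shrinkage ≈ vol_shrink/3 = 2.8/3 = 0.933%

0.933%


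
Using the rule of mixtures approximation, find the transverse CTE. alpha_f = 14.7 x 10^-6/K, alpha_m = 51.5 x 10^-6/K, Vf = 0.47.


alpha_2 = alpha_f*Vf + alpha_m*(1-Vf) = 14.7*0.47 + 51.5*0.53 = 34.2 x 10^-6/K

34.2 x 10^-6/K


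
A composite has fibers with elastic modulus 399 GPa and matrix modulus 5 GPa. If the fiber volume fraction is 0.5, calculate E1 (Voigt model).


E1 = Ef*Vf + Em*(1-Vf) = 399*0.5 + 5*0.5 = 202.0 GPa

202.0 GPa


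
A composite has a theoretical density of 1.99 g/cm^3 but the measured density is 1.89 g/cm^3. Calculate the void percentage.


Void% = (rho_theo - rho_actual)/rho_theo * 100 = (1.99 - 1.89)/1.99 * 100 = 5.03%

5.03%


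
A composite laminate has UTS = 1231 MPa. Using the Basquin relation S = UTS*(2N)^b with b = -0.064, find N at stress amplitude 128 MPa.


N = 0.5 * (S/UTS)^(1/b) = 0.5 * (128/1231)^(1/-0.064) = 1.1458e+15 cycles

1.1458e+15 cycles


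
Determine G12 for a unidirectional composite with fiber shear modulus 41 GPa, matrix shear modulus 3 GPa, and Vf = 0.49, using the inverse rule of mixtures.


1/G12 = Vf/Gf + (1-Vf)/Gm = 0.49/41 + 0.51/3
G12 = 5.5 GPa

5.5 GPa


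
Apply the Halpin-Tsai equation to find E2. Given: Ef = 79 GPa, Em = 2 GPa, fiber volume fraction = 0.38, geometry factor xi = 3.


eta = (Ef/Em - 1)/(Ef/Em + xi) = (39.5 - 1)/(39.5 + 3) = 0.9059
E2 = Em*(1+xi*eta*Vf)/(1-eta*Vf) = 6.2 GPa

6.2 GPa


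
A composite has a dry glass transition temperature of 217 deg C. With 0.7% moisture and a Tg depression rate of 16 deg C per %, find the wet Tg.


Tg_wet = Tg_dry - k*moisture = 217 - 16*0.7 = 205.8 deg C

205.8 deg C


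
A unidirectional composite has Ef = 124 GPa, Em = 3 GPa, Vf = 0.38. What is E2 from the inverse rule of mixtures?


1/E2 = Vf/Ef + (1-Vf)/Em = 0.38/124 + 0.62/3
E2 = 4.77 GPa

4.77 GPa


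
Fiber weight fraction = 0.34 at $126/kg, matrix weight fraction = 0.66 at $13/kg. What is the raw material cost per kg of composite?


Cost = cost_f*Wf + cost_m*Wm = 126*0.34 + 13*0.66 = $51.42/kg

$51.42/kg


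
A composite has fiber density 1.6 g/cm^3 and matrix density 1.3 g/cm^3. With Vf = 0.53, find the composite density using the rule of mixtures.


rho_c = rho_f*Vf + rho_m*(1-Vf) = 1.6*0.53 + 1.3*0.47 = 1.459 g/cm^3

1.459 g/cm^3


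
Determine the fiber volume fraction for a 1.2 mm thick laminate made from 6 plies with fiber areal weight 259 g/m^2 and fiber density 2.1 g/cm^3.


Vf = n * FAW / (rho_f * h * 1000) = 6 * 259 / (2.1 * 1.2 * 1000) = 0.6167

0.6167


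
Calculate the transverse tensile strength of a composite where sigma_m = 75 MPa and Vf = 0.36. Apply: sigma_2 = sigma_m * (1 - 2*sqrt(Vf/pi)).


factor = 1 - 2*sqrt(0.36/pi) = 0.323
sigma_2 = 75 * 0.323 = 24.22 MPa

24.22 MPa


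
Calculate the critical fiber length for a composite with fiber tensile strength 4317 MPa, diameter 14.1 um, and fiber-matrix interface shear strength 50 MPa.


Lc = sigma_f * d / (2 * tau_i) = 4317 * 14.1 / (2 * 50) = 608.7 um

608.7 um


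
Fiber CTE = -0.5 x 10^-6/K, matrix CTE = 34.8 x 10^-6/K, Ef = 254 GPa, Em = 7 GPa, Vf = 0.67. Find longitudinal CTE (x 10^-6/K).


E1 = Ef*Vf + Em*(1-Vf) = 172.49
alpha_1 = (alpha_f*Ef*Vf + alpha_m*Em*(1-Vf))/E1 = -0.03 x 10^-6/K

-0.03 x 10^-6/K


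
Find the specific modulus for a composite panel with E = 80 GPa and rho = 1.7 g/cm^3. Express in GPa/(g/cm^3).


Specific stiffness = E/rho = 80/1.7 = 47.1 GPa/(g/cm^3)

47.1 GPa/(g/cm^3)


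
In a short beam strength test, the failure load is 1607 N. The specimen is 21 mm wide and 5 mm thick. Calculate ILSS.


ILSS = 3F/(4bh) = 3*1607/(4*21*5) = 11.48 MPa

11.48 MPa


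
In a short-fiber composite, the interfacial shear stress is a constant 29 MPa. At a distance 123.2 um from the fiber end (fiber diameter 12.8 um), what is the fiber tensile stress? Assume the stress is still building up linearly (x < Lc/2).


Force balance: sigma_f * (pi*d^2/4) = tau * (pi*d) * x  ->  sigma_f = 4 * tau * x / d
sigma_f = 4 * 29 * 123.2 / 12.8 = 1116.5 MPa

1116.5 MPa


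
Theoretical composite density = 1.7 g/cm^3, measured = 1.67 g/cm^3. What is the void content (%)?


Void% = (rho_theo - rho_actual)/rho_theo * 100 = (1.7 - 1.67)/1.7 * 100 = 1.76%

1.76%


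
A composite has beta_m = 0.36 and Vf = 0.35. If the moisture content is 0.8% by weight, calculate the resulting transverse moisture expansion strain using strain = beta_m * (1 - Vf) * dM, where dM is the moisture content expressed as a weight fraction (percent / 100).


dM = 0.8/100 = 0.008
strain = beta_m * (1-Vf) * dM = 0.36 * 0.65 * 0.008 = 0.001872

0.001872


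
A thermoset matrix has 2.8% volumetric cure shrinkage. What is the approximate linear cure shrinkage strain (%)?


Linear shrinkage ≈ vol_shrink/3 = 2.8/3 = 0.933%

0.933%


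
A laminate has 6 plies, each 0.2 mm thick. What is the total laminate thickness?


h = n * t_ply = 6 * 0.2 = 1.2 mm

1.2 mm


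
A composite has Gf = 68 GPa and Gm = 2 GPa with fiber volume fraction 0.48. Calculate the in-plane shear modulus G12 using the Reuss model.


1/G12 = Vf/Gf + (1-Vf)/Gm = 0.48/68 + 0.52/2
G12 = 3.74 GPa

3.74 GPa


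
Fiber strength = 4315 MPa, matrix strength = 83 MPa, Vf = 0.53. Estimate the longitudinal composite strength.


sigma_1 = sigma_f*Vf + sigma_m*(1-Vf) = 4315*0.53 + 83*0.47 = 2326.0 MPa

2326.0 MPa


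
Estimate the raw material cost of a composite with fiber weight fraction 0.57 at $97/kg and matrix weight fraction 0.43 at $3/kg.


Cost = cost_f*Wf + cost_m*Wm = 97*0.57 + 3*0.43 = $56.58/kg

$56.58/kg


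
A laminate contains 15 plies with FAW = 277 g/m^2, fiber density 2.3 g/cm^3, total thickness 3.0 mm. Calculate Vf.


Vf = n * FAW / (rho_f * h * 1000) = 15 * 277 / (2.3 * 3.0 * 1000) = 0.6022

0.6022


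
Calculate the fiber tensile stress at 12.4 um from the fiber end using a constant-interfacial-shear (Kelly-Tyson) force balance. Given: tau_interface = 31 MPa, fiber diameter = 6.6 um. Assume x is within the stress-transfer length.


Force balance: sigma_f * (pi*d^2/4) = tau * (pi*d) * x  ->  sigma_f = 4 * tau * x / d
sigma_f = 4 * 31 * 12.4 / 6.6 = 233.0 MPa

233.0 MPa


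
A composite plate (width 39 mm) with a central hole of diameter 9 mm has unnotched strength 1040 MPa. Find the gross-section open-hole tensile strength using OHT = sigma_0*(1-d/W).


OHT = sigma_0*(1-d/W) = 1040*(1-9/39) = 800.0 MPa

800.0 MPa


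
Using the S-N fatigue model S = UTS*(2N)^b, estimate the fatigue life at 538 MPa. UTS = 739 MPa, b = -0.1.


N = 0.5 * (S/UTS)^(1/b) = 0.5 * (538/739)^(1/-0.1) = 11.9562 cycles

11.9562 cycles


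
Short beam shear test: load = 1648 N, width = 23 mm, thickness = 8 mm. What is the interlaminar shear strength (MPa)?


ILSS = 3F/(4bh) = 3*1648/(4*23*8) = 6.72 MPa

6.72 MPa


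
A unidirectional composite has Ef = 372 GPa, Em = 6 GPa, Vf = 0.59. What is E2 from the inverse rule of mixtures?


1/E2 = Vf/Ef + (1-Vf)/Em = 0.59/372 + 0.41/6
E2 = 14.3 GPa

14.3 GPa


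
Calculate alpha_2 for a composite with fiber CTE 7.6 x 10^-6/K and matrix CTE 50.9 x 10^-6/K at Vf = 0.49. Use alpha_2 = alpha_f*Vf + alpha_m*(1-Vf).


alpha_2 = alpha_f*Vf + alpha_m*(1-Vf) = 7.6*0.49 + 50.9*0.51 = 29.7 x 10^-6/K

29.7 x 10^-6/K


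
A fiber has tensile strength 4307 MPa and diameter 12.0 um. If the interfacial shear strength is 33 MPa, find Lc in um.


Lc = sigma_f * d / (2 * tau_i) = 4307 * 12.0 / (2 * 33) = 783.1 um

783.1 um


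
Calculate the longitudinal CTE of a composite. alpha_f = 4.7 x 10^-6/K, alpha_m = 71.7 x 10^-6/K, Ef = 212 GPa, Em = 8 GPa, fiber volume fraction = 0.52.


E1 = Ef*Vf + Em*(1-Vf) = 114.08
alpha_1 = (alpha_f*Ef*Vf + alpha_m*Em*(1-Vf))/E1 = 6.96 x 10^-6/K

6.96 x 10^-6/K


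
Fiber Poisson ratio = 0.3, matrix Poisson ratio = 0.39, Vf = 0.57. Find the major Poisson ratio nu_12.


nu_12 = nu_f*Vf + nu_m*(1-Vf) = 0.3*0.57 + 0.39*0.43 = 0.3387

0.3387


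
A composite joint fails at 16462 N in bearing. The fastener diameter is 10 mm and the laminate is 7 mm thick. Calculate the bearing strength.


sigma_br = F/(d*h) = 16462/(10*7) = 235.2 MPa

235.2 MPa


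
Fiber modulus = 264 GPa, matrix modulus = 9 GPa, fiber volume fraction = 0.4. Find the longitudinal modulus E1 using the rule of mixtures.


E1 = Ef*Vf + Em*(1-Vf) = 264*0.4 + 9*0.6 = 111.0 GPa

111.0 GPa


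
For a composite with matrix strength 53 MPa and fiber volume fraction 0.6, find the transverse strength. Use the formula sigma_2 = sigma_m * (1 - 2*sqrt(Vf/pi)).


factor = 1 - 2*sqrt(0.6/pi) = 0.126
sigma_2 = 53 * 0.126 = 6.68 MPa

6.68 MPa


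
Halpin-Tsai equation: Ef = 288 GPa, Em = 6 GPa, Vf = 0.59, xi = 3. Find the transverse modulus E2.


eta = (Ef/Em - 1)/(Ef/Em + xi) = (48.0 - 1)/(48.0 + 3) = 0.9216
E2 = Em*(1+xi*eta*Vf)/(1-eta*Vf) = 34.6 GPa

34.6 GPa


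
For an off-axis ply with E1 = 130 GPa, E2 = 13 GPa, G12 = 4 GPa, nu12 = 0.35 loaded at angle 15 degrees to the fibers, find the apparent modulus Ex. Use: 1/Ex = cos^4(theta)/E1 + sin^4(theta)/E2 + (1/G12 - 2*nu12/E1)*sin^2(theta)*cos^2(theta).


cos^4(15) = 0.870513, sin^4(15) = 0.004487, sin^2(15)*cos^2(15) = 0.0625
1/G12 - 2*nu12/E1 = 1/4 - 2*0.35/130 = 0.244615 GPa^-1
1/Ex = 0.870513/130 + 0.004487/13 + 0.244615*0.0625 = 0.0223299 GPa^-1
Ex = 44.78 GPa

44.78 GPa


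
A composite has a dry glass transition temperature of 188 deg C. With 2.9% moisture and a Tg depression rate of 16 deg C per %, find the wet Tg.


Tg_wet = Tg_dry - k*moisture = 188 - 16*2.9 = 141.6 deg C

141.6 deg C


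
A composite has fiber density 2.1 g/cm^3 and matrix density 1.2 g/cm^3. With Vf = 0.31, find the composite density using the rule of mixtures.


rho_c = rho_f*Vf + rho_m*(1-Vf) = 2.1*0.31 + 1.2*0.69 = 1.479 g/cm^3

1.479 g/cm^3


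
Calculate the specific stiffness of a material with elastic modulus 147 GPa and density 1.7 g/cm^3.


Specific stiffness = E/rho = 147/1.7 = 86.5 GPa/(g/cm^3)

86.5 GPa/(g/cm^3)


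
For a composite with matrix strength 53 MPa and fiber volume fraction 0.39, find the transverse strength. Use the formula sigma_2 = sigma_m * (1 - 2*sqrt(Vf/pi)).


factor = 1 - 2*sqrt(0.39/pi) = 0.2953
sigma_2 = 53 * 0.2953 = 15.65 MPa

15.65 MPa


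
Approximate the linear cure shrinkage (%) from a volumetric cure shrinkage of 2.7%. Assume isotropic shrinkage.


Linear shrinkage ≈ vol_shrink/3 = 2.7/3 = 0.9%

0.9%


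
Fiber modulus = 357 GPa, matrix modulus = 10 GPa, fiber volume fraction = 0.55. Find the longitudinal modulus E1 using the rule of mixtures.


E1 = Ef*Vf + Em*(1-Vf) = 357*0.55 + 10*0.45 = 200.85 GPa

200.85 GPa


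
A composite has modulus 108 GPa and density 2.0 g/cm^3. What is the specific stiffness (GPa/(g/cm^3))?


Specific stiffness = E/rho = 108/2.0 = 54.0 GPa/(g/cm^3)

54.0 GPa/(g/cm^3)


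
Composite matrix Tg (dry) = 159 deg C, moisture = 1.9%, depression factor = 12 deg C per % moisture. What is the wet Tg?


Tg_wet = Tg_dry - k*moisture = 159 - 12*1.9 = 136.2 deg C

136.2 deg C


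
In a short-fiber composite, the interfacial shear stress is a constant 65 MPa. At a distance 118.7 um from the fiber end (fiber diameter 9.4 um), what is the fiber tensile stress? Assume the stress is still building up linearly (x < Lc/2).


Force balance: sigma_f * (pi*d^2/4) = tau * (pi*d) * x  ->  sigma_f = 4 * tau * x / d
sigma_f = 4 * 65 * 118.7 / 9.4 = 3283.2 MPa

3283.2 MPa


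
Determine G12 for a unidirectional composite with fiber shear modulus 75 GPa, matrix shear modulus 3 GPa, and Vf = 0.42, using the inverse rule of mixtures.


1/G12 = Vf/Gf + (1-Vf)/Gm = 0.42/75 + 0.58/3
G12 = 5.03 GPa

5.03 GPa


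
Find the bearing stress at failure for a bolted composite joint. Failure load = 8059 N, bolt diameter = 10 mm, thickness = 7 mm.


sigma_br = F/(d*h) = 8059/(10*7) = 115.1 MPa

115.1 MPa


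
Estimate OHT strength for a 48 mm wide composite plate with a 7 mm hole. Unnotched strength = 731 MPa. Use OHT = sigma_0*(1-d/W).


OHT = sigma_0*(1-d/W) = 731*(1-7/48) = 624.4 MPa

624.4 MPa


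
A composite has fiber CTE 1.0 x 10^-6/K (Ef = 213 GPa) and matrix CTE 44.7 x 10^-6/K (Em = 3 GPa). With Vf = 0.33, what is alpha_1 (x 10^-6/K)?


E1 = Ef*Vf + Em*(1-Vf) = 72.3
alpha_1 = (alpha_f*Ef*Vf + alpha_m*Em*(1-Vf))/E1 = 2.21 x 10^-6/K

2.21 x 10^-6/K


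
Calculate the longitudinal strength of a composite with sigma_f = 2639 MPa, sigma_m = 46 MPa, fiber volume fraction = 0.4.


sigma_1 = sigma_f*Vf + sigma_m*(1-Vf) = 2639*0.4 + 46*0.6 = 1083.2 MPa

1083.2 MPa


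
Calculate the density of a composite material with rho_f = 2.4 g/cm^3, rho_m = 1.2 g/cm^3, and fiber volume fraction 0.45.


rho_c = rho_f*Vf + rho_m*(1-Vf) = 2.4*0.45 + 1.2*0.55 = 1.74 g/cm^3

1.74 g/cm^3


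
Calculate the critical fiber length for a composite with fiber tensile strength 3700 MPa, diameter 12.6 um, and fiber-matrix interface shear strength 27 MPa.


Lc = sigma_f * d / (2 * tau_i) = 3700 * 12.6 / (2 * 27) = 863.3 um

863.3 um


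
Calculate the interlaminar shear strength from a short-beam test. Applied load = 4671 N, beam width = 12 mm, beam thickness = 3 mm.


ILSS = 3F/(4bh) = 3*4671/(4*12*3) = 97.31 MPa

97.31 MPa


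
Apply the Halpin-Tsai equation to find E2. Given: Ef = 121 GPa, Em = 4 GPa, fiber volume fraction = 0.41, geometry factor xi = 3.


eta = (Ef/Em - 1)/(Ef/Em + xi) = (30.25 - 1)/(30.25 + 3) = 0.8797
E2 = Em*(1+xi*eta*Vf)/(1-eta*Vf) = 13.03 GPa

13.03 GPa


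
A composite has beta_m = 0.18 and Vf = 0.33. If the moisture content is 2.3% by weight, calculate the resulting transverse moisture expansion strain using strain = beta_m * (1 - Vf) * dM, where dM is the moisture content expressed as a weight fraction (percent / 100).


dM = 2.3/100 = 0.023
strain = beta_m * (1-Vf) * dM = 0.18 * 0.67 * 0.023 = 0.0027738

0.0027738


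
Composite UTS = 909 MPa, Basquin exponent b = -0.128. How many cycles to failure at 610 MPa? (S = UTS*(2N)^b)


N = 0.5 * (S/UTS)^(1/b) = 0.5 * (610/909)^(1/-0.128) = 11.2813 cycles

11.2813 cycles


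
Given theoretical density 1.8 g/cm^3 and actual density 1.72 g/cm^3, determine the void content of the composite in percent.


Void% = (rho_theo - rho_actual)/rho_theo * 100 = (1.8 - 1.72)/1.8 * 100 = 4.44%

4.44%


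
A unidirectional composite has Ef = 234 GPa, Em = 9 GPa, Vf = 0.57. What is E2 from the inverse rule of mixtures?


1/E2 = Vf/Ef + (1-Vf)/Em = 0.57/234 + 0.43/9
E2 = 19.91 GPa

19.91 GPa


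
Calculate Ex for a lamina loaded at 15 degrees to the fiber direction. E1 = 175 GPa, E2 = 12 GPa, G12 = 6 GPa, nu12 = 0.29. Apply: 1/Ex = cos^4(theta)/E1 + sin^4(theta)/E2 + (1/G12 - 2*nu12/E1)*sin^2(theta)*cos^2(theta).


cos^4(15) = 0.870513, sin^4(15) = 0.004487, sin^2(15)*cos^2(15) = 0.0625
1/G12 - 2*nu12/E1 = 1/6 - 2*0.29/175 = 0.163352 GPa^-1
1/Ex = 0.870513/175 + 0.004487/12 + 0.163352*0.0625 = 0.0155578 GPa^-1
Ex = 64.28 GPa

64.28 GPa


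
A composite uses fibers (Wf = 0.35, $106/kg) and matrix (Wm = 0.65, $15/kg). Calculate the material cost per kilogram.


Cost = cost_f*Wf + cost_m*Wm = 106*0.35 + 15*0.65 = $46.85/kg

$46.85/kg


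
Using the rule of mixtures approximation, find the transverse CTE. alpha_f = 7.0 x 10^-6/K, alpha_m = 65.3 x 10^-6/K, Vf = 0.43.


alpha_2 = alpha_f*Vf + alpha_m*(1-Vf) = 7.0*0.43 + 65.3*0.57 = 40.2 x 10^-6/K

40.2 x 10^-6/K


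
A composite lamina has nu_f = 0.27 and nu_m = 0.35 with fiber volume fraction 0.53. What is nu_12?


nu_12 = nu_f*Vf + nu_m*(1-Vf) = 0.27*0.53 + 0.35*0.47 = 0.3076

0.3076


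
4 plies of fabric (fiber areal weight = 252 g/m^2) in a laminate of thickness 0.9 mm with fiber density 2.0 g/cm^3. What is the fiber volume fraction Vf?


Vf = n * FAW / (rho_f * h * 1000) = 4 * 252 / (2.0 * 0.9 * 1000) = 0.56

0.56


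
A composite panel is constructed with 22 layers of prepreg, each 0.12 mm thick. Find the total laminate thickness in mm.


h = n * t_ply = 22 * 0.12 = 2.64 mm

2.64 mm


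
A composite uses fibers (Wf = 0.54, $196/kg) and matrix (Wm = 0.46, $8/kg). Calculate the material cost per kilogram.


Cost = cost_f*Wf + cost_m*Wm = 196*0.54 + 8*0.46 = $109.52/kg

$109.52/kg


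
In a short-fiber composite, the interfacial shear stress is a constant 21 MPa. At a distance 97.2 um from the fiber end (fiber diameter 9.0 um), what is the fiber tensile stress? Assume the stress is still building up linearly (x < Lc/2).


Force balance: sigma_f * (pi*d^2/4) = tau * (pi*d) * x  ->  sigma_f = 4 * tau * x / d
sigma_f = 4 * 21 * 97.2 / 9.0 = 907.2 MPa

907.2 MPa


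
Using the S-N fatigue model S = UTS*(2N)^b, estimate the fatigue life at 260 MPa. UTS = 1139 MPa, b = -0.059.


N = 0.5 * (S/UTS)^(1/b) = 0.5 * (260/1139)^(1/-0.059) = 3.7386e+10 cycles

3.7386e+10 cycles


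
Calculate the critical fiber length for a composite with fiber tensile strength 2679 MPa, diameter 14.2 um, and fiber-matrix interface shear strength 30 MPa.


Lc = sigma_f * d / (2 * tau_i) = 2679 * 14.2 / (2 * 30) = 634.0 um

634.0 um


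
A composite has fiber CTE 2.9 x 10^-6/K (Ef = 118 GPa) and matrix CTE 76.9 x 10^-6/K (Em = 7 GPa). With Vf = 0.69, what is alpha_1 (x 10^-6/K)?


E1 = Ef*Vf + Em*(1-Vf) = 83.59
alpha_1 = (alpha_f*Ef*Vf + alpha_m*Em*(1-Vf))/E1 = 4.82 x 10^-6/K

4.82 x 10^-6/K


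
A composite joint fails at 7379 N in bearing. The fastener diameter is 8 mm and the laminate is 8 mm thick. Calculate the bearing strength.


sigma_br = F/(d*h) = 7379/(8*8) = 115.3 MPa

115.3 MPa


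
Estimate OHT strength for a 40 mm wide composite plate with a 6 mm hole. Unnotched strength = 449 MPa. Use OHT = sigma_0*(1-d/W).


OHT = sigma_0*(1-d/W) = 449*(1-6/40) = 381.7 MPa

381.7 MPa


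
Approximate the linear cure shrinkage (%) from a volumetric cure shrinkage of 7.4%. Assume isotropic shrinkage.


Linear shrinkage ≈ vol_shrink/3 = 7.4/3 = 2.467%

2.467%


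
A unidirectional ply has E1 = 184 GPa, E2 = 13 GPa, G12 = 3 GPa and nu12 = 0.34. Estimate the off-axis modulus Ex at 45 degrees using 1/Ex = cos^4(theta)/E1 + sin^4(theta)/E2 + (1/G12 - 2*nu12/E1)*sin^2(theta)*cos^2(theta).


cos^4(45) = 0.25, sin^4(45) = 0.25, sin^2(45)*cos^2(45) = 0.25
1/G12 - 2*nu12/E1 = 1/3 - 2*0.34/184 = 0.329638 GPa^-1
1/Ex = 0.25/184 + 0.25/13 + 0.329638*0.25 = 0.1029989 GPa^-1
Ex = 9.71 GPa

9.71 GPa


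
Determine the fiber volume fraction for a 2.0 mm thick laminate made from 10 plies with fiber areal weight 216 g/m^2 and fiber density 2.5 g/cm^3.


Vf = n * FAW / (rho_f * h * 1000) = 10 * 216 / (2.5 * 2.0 * 1000) = 0.432

0.432


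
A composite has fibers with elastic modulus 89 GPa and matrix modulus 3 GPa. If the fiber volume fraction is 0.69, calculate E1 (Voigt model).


E1 = Ef*Vf + Em*(1-Vf) = 89*0.69 + 3*0.31 = 62.34 GPa

62.34 GPa


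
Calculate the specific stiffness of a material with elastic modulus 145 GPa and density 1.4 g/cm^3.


Specific stiffness = E/rho = 145/1.4 = 103.6 GPa/(g/cm^3)

103.6 GPa/(g/cm^3)


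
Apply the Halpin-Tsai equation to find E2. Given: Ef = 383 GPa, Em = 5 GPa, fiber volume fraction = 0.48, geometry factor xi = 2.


eta = (Ef/Em - 1)/(Ef/Em + xi) = (76.6 - 1)/(76.6 + 2) = 0.9618
E2 = Em*(1+xi*eta*Vf)/(1-eta*Vf) = 17.86 GPa

17.86 GPa


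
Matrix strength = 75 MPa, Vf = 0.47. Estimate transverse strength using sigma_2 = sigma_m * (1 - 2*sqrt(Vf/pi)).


factor = 1 - 2*sqrt(0.47/pi) = 0.2264
sigma_2 = 75 * 0.2264 = 16.98 MPa

16.98 MPa


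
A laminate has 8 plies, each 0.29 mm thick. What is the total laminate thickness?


h = n * t_ply = 8 * 0.29 = 2.32 mm

2.32 mm


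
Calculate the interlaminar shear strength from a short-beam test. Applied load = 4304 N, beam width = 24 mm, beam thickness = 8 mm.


ILSS = 3F/(4bh) = 3*4304/(4*24*8) = 16.81 MPa

16.81 MPa


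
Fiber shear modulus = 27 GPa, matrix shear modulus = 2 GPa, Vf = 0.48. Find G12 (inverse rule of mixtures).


1/G12 = Vf/Gf + (1-Vf)/Gm = 0.48/27 + 0.52/2
G12 = 3.6 GPa

3.6 GPa


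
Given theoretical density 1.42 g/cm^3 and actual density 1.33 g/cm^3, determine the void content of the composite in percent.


Void% = (rho_theo - rho_actual)/rho_theo * 100 = (1.42 - 1.33)/1.42 * 100 = 6.34%

6.34%


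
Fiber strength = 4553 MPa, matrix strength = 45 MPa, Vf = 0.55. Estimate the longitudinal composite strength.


sigma_1 = sigma_f*Vf + sigma_m*(1-Vf) = 4553*0.55 + 45*0.45 = 2524.4 MPa

2524.4 MPa


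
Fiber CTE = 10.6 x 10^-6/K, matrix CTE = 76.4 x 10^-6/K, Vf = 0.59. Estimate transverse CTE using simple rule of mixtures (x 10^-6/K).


alpha_2 = alpha_f*Vf + alpha_m*(1-Vf) = 10.6*0.59 + 76.4*0.41 = 37.6 x 10^-6/K

37.6 x 10^-6/K


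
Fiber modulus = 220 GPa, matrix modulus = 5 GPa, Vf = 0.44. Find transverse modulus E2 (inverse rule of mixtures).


1/E2 = Vf/Ef + (1-Vf)/Em = 0.44/220 + 0.56/5
E2 = 8.77 GPa

8.77 GPa


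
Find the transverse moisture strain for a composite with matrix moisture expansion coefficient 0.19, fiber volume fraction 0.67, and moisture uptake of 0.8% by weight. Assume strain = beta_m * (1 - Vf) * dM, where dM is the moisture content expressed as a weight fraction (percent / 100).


dM = 0.8/100 = 0.008
strain = beta_m * (1-Vf) * dM = 0.19 * 0.33 * 0.008 = 0.0005016

0.0005016


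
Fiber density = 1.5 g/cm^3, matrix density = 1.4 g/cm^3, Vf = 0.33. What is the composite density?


rho_c = rho_f*Vf + rho_m*(1-Vf) = 1.5*0.33 + 1.4*0.67 = 1.433 g/cm^3

1.433 g/cm^3


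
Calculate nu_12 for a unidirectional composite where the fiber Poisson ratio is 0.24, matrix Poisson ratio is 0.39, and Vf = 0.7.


nu_12 = nu_f*Vf + nu_m*(1-Vf) = 0.24*0.7 + 0.39*0.3 = 0.285

0.285


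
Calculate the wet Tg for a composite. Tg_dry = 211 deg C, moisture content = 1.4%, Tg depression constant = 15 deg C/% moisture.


Tg_wet = Tg_dry - k*moisture = 211 - 15*1.4 = 190.0 deg C

190.0 deg C


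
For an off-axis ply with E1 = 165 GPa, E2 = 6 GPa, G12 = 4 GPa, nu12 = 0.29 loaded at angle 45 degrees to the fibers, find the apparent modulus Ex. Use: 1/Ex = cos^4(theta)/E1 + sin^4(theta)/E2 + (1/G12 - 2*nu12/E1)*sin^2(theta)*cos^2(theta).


cos^4(45) = 0.25, sin^4(45) = 0.25, sin^2(45)*cos^2(45) = 0.25
1/G12 - 2*nu12/E1 = 1/4 - 2*0.29/165 = 0.246485 GPa^-1
1/Ex = 0.25/165 + 0.25/6 + 0.246485*0.25 = 0.104803 GPa^-1
Ex = 9.54 GPa

9.54 GPa


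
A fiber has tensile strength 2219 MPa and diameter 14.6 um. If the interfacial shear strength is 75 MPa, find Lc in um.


Lc = sigma_f * d / (2 * tau_i) = 2219 * 14.6 / (2 * 75) = 216.0 um

216.0 um


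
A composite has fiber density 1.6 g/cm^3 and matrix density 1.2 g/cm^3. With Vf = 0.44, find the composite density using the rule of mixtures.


rho_c = rho_f*Vf + rho_m*(1-Vf) = 1.6*0.44 + 1.2*0.56 = 1.376 g/cm^3

1.376 g/cm^3


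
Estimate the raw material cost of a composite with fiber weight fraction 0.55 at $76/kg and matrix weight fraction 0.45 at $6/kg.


Cost = cost_f*Wf + cost_m*Wm = 76*0.55 + 6*0.45 = $44.5/kg

$44.5/kg


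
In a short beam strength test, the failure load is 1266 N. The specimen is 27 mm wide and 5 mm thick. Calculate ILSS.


ILSS = 3F/(4bh) = 3*1266/(4*27*5) = 7.03 MPa

7.03 MPa


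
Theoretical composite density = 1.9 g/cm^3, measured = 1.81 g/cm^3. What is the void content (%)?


Void% = (rho_theo - rho_actual)/rho_theo * 100 = (1.9 - 1.81)/1.9 * 100 = 4.74%

4.74%


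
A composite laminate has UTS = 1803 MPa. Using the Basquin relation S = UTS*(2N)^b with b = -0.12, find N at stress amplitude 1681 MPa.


N = 0.5 * (S/UTS)^(1/b) = 0.5 * (1681/1803)^(1/-0.12) = 0.8965 cycles

0.8965 cycles


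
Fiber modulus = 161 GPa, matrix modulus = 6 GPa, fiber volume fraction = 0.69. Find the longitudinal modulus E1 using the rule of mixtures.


E1 = Ef*Vf + Em*(1-Vf) = 161*0.69 + 6*0.31 = 112.95 GPa

112.95 GPa


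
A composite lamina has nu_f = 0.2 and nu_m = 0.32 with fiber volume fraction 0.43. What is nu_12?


nu_12 = nu_f*Vf + nu_m*(1-Vf) = 0.2*0.43 + 0.32*0.57 = 0.2684

0.2684


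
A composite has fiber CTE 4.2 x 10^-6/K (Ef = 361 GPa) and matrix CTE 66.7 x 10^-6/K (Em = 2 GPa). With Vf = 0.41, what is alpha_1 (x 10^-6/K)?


E1 = Ef*Vf + Em*(1-Vf) = 149.19
alpha_1 = (alpha_f*Ef*Vf + alpha_m*Em*(1-Vf))/E1 = 4.69 x 10^-6/K

4.69 x 10^-6/K


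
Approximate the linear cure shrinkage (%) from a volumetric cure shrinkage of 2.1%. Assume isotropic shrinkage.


Linear shrinkage ≈ vol_shrink/3 = 2.1/3 = 0.7%

0.7%


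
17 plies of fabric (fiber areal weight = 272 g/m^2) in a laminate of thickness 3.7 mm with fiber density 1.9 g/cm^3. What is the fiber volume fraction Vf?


Vf = n * FAW / (rho_f * h * 1000) = 17 * 272 / (1.9 * 3.7 * 1000) = 0.6578

0.6578


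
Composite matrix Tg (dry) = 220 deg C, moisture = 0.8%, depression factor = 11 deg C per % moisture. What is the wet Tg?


Tg_wet = Tg_dry - k*moisture = 220 - 11*0.8 = 211.2 deg C

211.2 deg C


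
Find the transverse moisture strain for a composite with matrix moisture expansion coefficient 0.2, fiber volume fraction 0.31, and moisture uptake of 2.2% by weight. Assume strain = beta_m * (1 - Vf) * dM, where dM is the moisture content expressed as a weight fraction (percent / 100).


dM = 2.2/100 = 0.022
strain = beta_m * (1-Vf) * dM = 0.2 * 0.69 * 0.022 = 0.003036

0.003036


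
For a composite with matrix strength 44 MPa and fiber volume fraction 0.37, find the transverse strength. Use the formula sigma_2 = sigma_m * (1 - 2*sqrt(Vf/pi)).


factor = 1 - 2*sqrt(0.37/pi) = 0.3136
sigma_2 = 44 * 0.3136 = 13.8 MPa

13.8 MPa


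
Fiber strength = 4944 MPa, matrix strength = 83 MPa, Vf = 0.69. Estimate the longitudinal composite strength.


sigma_1 = sigma_f*Vf + sigma_m*(1-Vf) = 4944*0.69 + 83*0.31 = 3437.1 MPa

3437.1 MPa


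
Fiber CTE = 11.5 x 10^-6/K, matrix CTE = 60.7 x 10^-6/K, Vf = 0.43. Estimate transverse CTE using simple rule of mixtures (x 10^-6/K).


alpha_2 = alpha_f*Vf + alpha_m*(1-Vf) = 11.5*0.43 + 60.7*0.57 = 39.5 x 10^-6/K

39.5 x 10^-6/K


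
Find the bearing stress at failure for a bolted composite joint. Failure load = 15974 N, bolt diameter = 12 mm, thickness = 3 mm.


sigma_br = F/(d*h) = 15974/(12*3) = 443.7 MPa

443.7 MPa


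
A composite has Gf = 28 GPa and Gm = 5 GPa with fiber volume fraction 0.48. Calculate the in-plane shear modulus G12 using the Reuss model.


1/G12 = Vf/Gf + (1-Vf)/Gm = 0.48/28 + 0.52/5
G12 = 8.25 GPa

8.25 GPa


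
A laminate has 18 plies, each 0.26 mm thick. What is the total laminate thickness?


h = n * t_ply = 18 * 0.26 = 4.68 mm

4.68 mm


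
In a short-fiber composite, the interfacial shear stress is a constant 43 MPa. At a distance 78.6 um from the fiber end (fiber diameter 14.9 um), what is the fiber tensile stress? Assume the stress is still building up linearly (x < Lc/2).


Force balance: sigma_f * (pi*d^2/4) = tau * (pi*d) * x  ->  sigma_f = 4 * tau * x / d
sigma_f = 4 * 43 * 78.6 / 14.9 = 907.3 MPa

907.3 MPa


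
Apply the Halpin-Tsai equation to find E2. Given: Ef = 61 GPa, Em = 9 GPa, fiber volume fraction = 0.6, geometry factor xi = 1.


eta = (Ef/Em - 1)/(Ef/Em + xi) = (6.7778 - 1)/(6.7778 + 1) = 0.7429
E2 = Em*(1+xi*eta*Vf)/(1-eta*Vf) = 23.47 GPa

23.47 GPa


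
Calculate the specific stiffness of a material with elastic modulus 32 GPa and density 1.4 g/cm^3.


Specific stiffness = E/rho = 32/1.4 = 22.9 GPa/(g/cm^3)

22.9 GPa/(g/cm^3)


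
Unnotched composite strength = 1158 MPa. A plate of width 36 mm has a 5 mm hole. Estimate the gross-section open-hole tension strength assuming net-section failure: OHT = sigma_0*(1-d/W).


OHT = sigma_0*(1-d/W) = 1158*(1-5/36) = 997.2 MPa

997.2 MPa


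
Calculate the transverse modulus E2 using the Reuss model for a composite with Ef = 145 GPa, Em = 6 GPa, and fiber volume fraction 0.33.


1/E2 = Vf/Ef + (1-Vf)/Em = 0.33/145 + 0.67/6
E2 = 8.78 GPa

8.78 GPa


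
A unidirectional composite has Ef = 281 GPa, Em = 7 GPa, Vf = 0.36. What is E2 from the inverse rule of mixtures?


1/E2 = Vf/Ef + (1-Vf)/Em = 0.36/281 + 0.64/7
E2 = 10.79 GPa

10.79 GPa


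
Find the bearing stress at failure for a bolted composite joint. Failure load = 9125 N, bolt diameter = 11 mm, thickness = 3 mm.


sigma_br = F/(d*h) = 9125/(11*3) = 276.5 MPa

276.5 MPa


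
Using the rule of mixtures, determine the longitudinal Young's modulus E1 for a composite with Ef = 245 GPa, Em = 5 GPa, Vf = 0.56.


E1 = Ef*Vf + Em*(1-Vf) = 245*0.56 + 5*0.44 = 139.4 GPa

139.4 GPa


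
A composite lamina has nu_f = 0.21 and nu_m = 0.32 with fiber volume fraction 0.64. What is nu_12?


nu_12 = nu_f*Vf + nu_m*(1-Vf) = 0.21*0.64 + 0.32*0.36 = 0.2496

0.2496


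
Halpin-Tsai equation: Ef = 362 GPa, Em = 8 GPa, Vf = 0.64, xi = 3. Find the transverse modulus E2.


eta = (Ef/Em - 1)/(Ef/Em + xi) = (45.25 - 1)/(45.25 + 3) = 0.9171
E2 = Em*(1+xi*eta*Vf)/(1-eta*Vf) = 53.47 GPa

53.47 GPa


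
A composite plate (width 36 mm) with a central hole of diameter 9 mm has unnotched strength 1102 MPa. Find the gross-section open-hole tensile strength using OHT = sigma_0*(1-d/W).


OHT = sigma_0*(1-d/W) = 1102*(1-9/36) = 826.5 MPa

826.5 MPa


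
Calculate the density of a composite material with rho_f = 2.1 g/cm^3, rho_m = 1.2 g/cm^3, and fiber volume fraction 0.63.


rho_c = rho_f*Vf + rho_m*(1-Vf) = 2.1*0.63 + 1.2*0.37 = 1.767 g/cm^3

1.767 g/cm^3


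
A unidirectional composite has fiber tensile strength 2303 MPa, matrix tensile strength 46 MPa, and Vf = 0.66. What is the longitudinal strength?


sigma_1 = sigma_f*Vf + sigma_m*(1-Vf) = 2303*0.66 + 46*0.34 = 1535.6 MPa

1535.6 MPa


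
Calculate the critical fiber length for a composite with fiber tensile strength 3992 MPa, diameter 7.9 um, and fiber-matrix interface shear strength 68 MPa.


Lc = sigma_f * d / (2 * tau_i) = 3992 * 7.9 / (2 * 68) = 231.9 um

231.9 um


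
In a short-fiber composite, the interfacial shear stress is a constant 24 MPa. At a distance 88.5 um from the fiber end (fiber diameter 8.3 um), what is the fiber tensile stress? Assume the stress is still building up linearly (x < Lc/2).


Force balance: sigma_f * (pi*d^2/4) = tau * (pi*d) * x  ->  sigma_f = 4 * tau * x / d
sigma_f = 4 * 24 * 88.5 / 8.3 = 1023.6 MPa

1023.6 MPa


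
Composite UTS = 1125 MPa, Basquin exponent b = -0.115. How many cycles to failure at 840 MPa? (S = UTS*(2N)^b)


N = 0.5 * (S/UTS)^(1/b) = 0.5 * (840/1125)^(1/-0.115) = 6.3418 cycles

6.3418 cycles


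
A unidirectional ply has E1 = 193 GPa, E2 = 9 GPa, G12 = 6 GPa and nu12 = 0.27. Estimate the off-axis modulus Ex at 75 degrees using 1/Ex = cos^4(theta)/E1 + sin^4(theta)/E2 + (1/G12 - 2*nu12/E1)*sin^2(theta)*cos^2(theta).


cos^4(75) = 0.004487, sin^4(75) = 0.870513, sin^2(75)*cos^2(75) = 0.0625
1/G12 - 2*nu12/E1 = 1/6 - 2*0.27/193 = 0.163869 GPa^-1
1/Ex = 0.004487/193 + 0.870513/9 + 0.163869*0.0625 = 0.1069887 GPa^-1
Ex = 9.35 GPa

9.35 GPa


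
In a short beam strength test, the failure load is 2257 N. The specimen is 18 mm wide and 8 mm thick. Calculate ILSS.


ILSS = 3F/(4bh) = 3*2257/(4*18*8) = 11.76 MPa

11.76 MPa


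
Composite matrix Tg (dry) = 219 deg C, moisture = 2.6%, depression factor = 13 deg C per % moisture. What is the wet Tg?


Tg_wet = Tg_dry - k*moisture = 219 - 13*2.6 = 185.2 deg C

185.2 deg C


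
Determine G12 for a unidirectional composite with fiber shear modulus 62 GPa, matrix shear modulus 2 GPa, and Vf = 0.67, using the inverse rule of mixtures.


1/G12 = Vf/Gf + (1-Vf)/Gm = 0.67/62 + 0.33/2
G12 = 5.69 GPa

5.69 GPa


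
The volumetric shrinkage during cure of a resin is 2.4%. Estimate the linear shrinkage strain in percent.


Linear shrinkage ≈ vol_shrink/3 = 2.4/3 = 0.8%

0.8%


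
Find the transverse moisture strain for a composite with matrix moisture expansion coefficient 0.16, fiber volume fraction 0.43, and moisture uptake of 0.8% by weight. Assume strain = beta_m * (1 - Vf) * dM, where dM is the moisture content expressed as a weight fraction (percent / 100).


dM = 0.8/100 = 0.008
strain = beta_m * (1-Vf) * dM = 0.16 * 0.57 * 0.008 = 0.0007296

0.0007296


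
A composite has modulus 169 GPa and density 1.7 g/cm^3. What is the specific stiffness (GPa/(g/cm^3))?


Specific stiffness = E/rho = 169/1.7 = 99.4 GPa/(g/cm^3)

99.4 GPa/(g/cm^3)


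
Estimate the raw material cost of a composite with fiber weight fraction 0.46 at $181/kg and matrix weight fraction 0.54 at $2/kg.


Cost = cost_f*Wf + cost_m*Wm = 181*0.46 + 2*0.54 = $84.34/kg

$84.34/kg


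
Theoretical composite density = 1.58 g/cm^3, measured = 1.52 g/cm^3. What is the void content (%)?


Void% = (rho_theo - rho_actual)/rho_theo * 100 = (1.58 - 1.52)/1.58 * 100 = 3.8%

3.8%


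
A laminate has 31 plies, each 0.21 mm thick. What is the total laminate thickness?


h = n * t_ply = 31 * 0.21 = 6.51 mm

6.51 mm


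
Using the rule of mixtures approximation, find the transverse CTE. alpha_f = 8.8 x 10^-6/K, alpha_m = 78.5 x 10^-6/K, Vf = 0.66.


alpha_2 = alpha_f*Vf + alpha_m*(1-Vf) = 8.8*0.66 + 78.5*0.34 = 32.5 x 10^-6/K

32.5 x 10^-6/K


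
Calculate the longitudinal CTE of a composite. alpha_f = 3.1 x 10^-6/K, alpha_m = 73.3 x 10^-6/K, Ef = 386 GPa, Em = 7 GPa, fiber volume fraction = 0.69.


E1 = Ef*Vf + Em*(1-Vf) = 268.51
alpha_1 = (alpha_f*Ef*Vf + alpha_m*Em*(1-Vf))/E1 = 3.67 x 10^-6/K

3.67 x 10^-6/K


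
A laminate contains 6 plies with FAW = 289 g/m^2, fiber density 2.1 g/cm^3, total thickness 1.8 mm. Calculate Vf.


Vf = n * FAW / (rho_f * h * 1000) = 6 * 289 / (2.1 * 1.8 * 1000) = 0.4587

0.4587


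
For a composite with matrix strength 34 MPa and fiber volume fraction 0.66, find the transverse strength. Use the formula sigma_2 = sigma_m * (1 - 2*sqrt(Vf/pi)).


factor = 1 - 2*sqrt(0.66/pi) = 0.0833
sigma_2 = 34 * 0.0833 = 2.83 MPa

2.83 MPa


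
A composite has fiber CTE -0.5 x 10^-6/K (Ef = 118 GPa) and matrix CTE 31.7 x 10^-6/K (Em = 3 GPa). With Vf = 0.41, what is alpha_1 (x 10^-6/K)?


E1 = Ef*Vf + Em*(1-Vf) = 50.15
alpha_1 = (alpha_f*Ef*Vf + alpha_m*Em*(1-Vf))/E1 = 0.64 x 10^-6/K

0.64 x 10^-6/K


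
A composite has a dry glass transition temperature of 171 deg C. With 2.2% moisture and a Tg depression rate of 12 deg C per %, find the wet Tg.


Tg_wet = Tg_dry - k*moisture = 171 - 12*2.2 = 144.6 deg C

144.6 deg C


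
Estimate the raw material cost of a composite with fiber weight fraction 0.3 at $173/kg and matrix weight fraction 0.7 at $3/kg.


Cost = cost_f*Wf + cost_m*Wm = 173*0.3 + 3*0.7 = $54.0/kg

$54.0/kg


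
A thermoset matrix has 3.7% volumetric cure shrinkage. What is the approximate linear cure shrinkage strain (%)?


Linear shrinkage ≈ vol_shrink/3 = 3.7/3 = 1.233%

1.233%


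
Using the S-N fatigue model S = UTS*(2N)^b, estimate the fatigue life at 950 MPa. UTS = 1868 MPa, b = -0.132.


N = 0.5 * (S/UTS)^(1/b) = 0.5 * (950/1868)^(1/-0.132) = 83.8718 cycles

83.8718 cycles


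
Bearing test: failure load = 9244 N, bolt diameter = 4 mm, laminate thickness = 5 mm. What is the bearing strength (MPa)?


sigma_br = F/(d*h) = 9244/(4*5) = 462.2 MPa

462.2 MPa


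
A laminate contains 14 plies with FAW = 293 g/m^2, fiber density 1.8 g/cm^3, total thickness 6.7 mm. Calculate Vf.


Vf = n * FAW / (rho_f * h * 1000) = 14 * 293 / (1.8 * 6.7 * 1000) = 0.3401

0.3401


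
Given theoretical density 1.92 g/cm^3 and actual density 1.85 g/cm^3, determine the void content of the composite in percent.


Void% = (rho_theo - rho_actual)/rho_theo * 100 = (1.92 - 1.85)/1.92 * 100 = 3.65%

3.65%
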